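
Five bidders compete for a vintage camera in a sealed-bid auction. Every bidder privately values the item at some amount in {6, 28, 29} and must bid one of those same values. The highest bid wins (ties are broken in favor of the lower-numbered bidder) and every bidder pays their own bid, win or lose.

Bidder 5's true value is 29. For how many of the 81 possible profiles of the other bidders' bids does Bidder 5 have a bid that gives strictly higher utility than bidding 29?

66

Others bid (6, 6, 6, 6): truth gives 0; bid 28 gives 1 > 0. Violating.
Others bid (6, 6, 6, 29): truth gives -29; bid 6 gives -6 > -29. Violating.
Others bid (6, 6, 28, 29): truth gives -29; bid 6 gives -6 > -29. Violating.
Others bid (6, 6, 29, 6): truth gives -29; bid 6 gives -6 > -29. Violating.
Others bid (6, 6, 6, 28): truth gives 0; no alternative beats it.
Others bid (6, 6, 28, 6): truth gives 0; no alternative beats it.
(Checking all 81 profiles: 66 have a profitable deviation, 15 do not.)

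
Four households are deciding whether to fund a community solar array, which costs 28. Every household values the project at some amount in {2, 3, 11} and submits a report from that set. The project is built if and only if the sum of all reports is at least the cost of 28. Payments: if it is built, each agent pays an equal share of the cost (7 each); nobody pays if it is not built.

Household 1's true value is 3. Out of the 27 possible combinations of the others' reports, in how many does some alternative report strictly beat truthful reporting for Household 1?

Others report (3, 11, 11): truth gives -4; report 2 gives 0 > -4. Violating.
Others report (11, 3, 11): truth gives -4; report 2 gives 0 > -4. Violating.
Others report (11, 11, 3): truth gives -4; report 2 gives 0 > -4. Violating.
Others report (2, 2, 2): truth gives 0; no alternative beats it.
Others report (2, 2, 3): truth gives 0; no alternative beats it.
(Checking all 27 profiles: 3 have a profitable deviation, 24 do not.)

3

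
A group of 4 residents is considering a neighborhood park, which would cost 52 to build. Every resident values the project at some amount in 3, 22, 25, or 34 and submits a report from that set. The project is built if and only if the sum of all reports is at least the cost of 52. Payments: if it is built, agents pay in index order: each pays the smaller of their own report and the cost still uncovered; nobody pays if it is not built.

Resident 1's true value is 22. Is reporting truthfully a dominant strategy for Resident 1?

No

Consider the case where Resident 2 reports 3, Resident 3 reports 22 and Resident 4 reports 25.
Truthful report 22: project built, pays 22, utility 22 - 22 = 0.
Report 3 instead: project built, pays 3, utility 22 - 3 = 19.
Since 19 > 0, reporting 3 is strictly better here, so truthful reporting is not dominant.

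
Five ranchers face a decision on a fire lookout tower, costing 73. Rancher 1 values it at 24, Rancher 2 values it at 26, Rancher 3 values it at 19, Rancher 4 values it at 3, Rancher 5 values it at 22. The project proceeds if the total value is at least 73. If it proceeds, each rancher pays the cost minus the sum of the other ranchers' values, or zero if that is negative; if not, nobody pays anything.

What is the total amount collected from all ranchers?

9

Total value 94 ≥ cost 73, so it is built.
Rancher 1: others sum to 70; max(0, 73 - 70) = 3.
Rancher 2: others sum to 68; max(0, 73 - 68) = 5.
Rancher 3: others sum to 75; max(0, 73 - 75) = 0.
Rancher 4: others sum to 91; max(0, 73 - 91) = 0.
Rancher 5: others sum to 72; max(0, 73 - 72) = 1.
Total collected = 3 + 5 + 0 + 0 + 1 = 9.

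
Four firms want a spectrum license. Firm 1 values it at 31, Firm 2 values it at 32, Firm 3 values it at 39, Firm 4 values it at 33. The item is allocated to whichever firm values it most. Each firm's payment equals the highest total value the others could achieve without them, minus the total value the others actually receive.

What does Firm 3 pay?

33

Firm 3 has the highest value and receives the item.
Without Firm 3, the item would go to the next-highest value, 33, so the others could achieve 33.
With Firm 3 present and winning, the others receive nothing, so their total is 0.
Payment = 33 - 0 = 33.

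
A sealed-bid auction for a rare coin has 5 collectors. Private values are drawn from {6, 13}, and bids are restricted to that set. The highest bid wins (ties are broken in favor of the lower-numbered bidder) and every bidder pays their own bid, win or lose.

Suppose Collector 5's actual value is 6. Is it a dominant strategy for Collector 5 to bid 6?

Yes

Check each profile of the others' bids and compare truth against every alternative bid.
Others bid (6, 6, 6, 13): truth gives -6, best alternative gives -13.
Others bid (6, 6, 13, 6): truth gives -6, best alternative gives -13.
Others bid (6, 6, 13, 13): truth gives -6, best alternative gives -13.
Others bid (6, 13, 6, 6): truth gives -6, best alternative gives -13.
Others bid (6, 13, 6, 13): truth gives -6, best alternative gives -13.
Others bid (6, 13, 13, 6): truth gives -6, best alternative gives -13.
(Remaining 10 profiles checked similarly; truth is weakly best in each.)
In every case the truthful bid is at least as good as any alternative, so it is a dominant strategy.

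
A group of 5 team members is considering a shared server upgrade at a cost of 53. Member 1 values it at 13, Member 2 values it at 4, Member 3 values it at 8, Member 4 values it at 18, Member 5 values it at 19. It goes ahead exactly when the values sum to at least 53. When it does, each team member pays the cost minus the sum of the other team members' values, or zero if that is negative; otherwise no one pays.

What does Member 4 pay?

9

Total value 62 ≥ cost 53, so the project is built.
The other team members' values sum to 44.
Cost minus that sum is 53 - 44 = 9.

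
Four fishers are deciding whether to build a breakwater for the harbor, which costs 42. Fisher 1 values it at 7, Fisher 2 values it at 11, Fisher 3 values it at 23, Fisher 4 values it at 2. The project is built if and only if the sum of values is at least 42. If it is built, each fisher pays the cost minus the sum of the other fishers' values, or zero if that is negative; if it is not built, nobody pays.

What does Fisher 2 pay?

10

Total value 43 ≥ cost 42, so the project is built.
The other fishers' values sum to 32.
Cost minus that sum is 42 - 32 = 10.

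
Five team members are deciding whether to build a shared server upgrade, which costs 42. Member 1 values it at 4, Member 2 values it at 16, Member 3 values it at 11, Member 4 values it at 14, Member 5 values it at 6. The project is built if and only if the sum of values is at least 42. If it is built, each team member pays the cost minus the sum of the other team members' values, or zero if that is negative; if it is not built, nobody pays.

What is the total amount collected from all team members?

14

Total value 51 ≥ cost 42, so it is built.
Member 1: others sum to 47; max(0, 42 - 47) = 0.
Member 2: others sum to 35; max(0, 42 - 35) = 7.
Member 3: others sum to 40; max(0, 42 - 40) = 2.
Member 4: others sum to 37; max(0, 42 - 37) = 5.
Member 5: others sum to 45; max(0, 42 - 45) = 0.
Total collected = 0 + 7 + 2 + 5 + 0 = 14.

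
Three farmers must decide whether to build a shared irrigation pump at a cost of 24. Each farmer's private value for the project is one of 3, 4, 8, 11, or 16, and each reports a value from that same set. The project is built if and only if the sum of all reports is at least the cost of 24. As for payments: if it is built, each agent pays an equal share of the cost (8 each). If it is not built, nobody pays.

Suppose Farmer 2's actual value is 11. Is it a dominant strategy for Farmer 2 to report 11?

No

Consider the case where Farmer 1 reports 3 and Farmer 3 reports 8.
Truthful report 11: project not built, utility 0.
Report 16 instead: project built, pays 8, utility 11 - 8 = 3.
Since 3 > 0, reporting 16 is strictly better here, so truthful reporting is not dominant.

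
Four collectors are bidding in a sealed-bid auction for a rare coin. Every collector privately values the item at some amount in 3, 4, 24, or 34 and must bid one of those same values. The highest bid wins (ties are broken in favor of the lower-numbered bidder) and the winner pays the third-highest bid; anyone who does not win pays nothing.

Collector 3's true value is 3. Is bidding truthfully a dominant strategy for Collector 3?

Yes

Check each profile of the others' bids and compare truth against every alternative bid.
Others bid (3, 3, 3): truth gives 0, best alternative gives 0.
Others bid (3, 3, 4): truth gives 0, best alternative gives 0.
Others bid (3, 3, 24): truth gives 0, best alternative gives 0.
Others bid (3, 3, 34): truth gives 0, best alternative gives 0.
Others bid (3, 4, 3): truth gives 0, best alternative gives 0.
Others bid (3, 4, 4): truth gives 0, best alternative gives 0.
(Remaining 58 profiles checked similarly; truth is weakly best in each.)
In every case the truthful bid is at least as good as any alternative, so it is a dominant strategy.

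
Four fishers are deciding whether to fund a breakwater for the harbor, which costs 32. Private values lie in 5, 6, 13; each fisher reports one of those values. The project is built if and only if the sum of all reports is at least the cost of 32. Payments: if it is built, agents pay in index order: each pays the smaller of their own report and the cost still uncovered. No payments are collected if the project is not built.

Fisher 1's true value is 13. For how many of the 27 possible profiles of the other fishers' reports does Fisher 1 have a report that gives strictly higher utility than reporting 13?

Others report (5, 13, 13): truth gives 0; report 5 gives 8 > 0. Violating.
Others report (6, 13, 13): truth gives 0; report 5 gives 8 > 0. Violating.
Others report (13, 5, 13): truth gives 0; report 5 gives 8 > 0. Violating.
Others report (13, 6, 13): truth gives 0; report 5 gives 8 > 0. Violating.
Others report (5, 5, 5): truth gives 0; no alternative beats it.
Others report (5, 5, 6): truth gives 0; no alternative beats it.
(Checking all 27 profiles: 7 have a profitable deviation, 20 do not.)

7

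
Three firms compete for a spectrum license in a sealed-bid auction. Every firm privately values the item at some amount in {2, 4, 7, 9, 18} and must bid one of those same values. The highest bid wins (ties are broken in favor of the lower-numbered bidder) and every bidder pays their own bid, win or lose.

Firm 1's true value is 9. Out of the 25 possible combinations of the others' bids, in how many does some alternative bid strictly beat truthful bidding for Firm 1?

18

Others bid (2, 2): truth gives 0; bid 2 gives 7 > 0. Violating.
Others bid (2, 4): truth gives 0; bid 4 gives 5 > 0. Violating.
Others bid (2, 7): truth gives 0; bid 7 gives 2 > 0. Violating.
Others bid (2, 18): truth gives -9; bid 2 gives -2 > -9. Violating.
Others bid (2, 9): truth gives 0; no alternative beats it.
Others bid (4, 9): truth gives 0; no alternative beats it.
(Checking all 25 profiles: 18 have a profitable deviation, 7 do not.)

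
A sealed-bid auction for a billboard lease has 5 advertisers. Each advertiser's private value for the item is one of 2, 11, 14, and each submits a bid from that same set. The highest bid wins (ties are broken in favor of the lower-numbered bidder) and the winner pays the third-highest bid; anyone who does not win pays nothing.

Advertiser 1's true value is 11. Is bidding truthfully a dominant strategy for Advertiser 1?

Consider the case where Advertiser 2 bids 2, Advertiser 3 bids 2, Advertiser 4 bids 2 and Advertiser 5 bids 14.
Truthful bid 11: loses, pays 0, utility 0.
Bid 14 instead: wins, pays 2, utility 11 - 2 = 9.
Since 9 > 0, bidding 14 is strictly better here, so truthful bidding is not dominant.

No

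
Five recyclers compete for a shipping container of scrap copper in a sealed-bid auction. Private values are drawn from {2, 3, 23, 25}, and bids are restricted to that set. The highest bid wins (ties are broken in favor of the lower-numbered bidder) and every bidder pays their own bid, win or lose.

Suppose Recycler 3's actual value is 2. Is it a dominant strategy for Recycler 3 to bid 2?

No

Consider the case where Recycler 1 bids 2, Recycler 2 bids 2, Recycler 4 bids 2 and Recycler 5 bids 2.
Truthful bid 2: loses but pays 2, utility -2.
Bid 3 instead: wins, pays 3, utility 2 - 3 = -1.
Since -1 > -2, bidding 3 is strictly better here, so truthful bidding is not dominant.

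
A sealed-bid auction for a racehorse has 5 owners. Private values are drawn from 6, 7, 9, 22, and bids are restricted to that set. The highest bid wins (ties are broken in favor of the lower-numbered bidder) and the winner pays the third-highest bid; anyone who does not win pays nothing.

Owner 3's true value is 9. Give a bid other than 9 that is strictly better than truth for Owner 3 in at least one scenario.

22

Suppose Owner 1 bids 6, Owner 2 bids 6, Owner 4 bids 6 and Owner 5 bids 22.
Bid 9: loses, pays 0, utility 0.
Bid 22: wins, pays 6, utility 9 - 6 = 3.
So bidding 22 beats truth here (3 > 0).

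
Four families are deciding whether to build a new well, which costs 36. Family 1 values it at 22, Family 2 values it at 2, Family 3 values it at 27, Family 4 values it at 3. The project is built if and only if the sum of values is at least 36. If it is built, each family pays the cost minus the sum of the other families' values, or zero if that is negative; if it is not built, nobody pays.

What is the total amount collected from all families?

Total value 54 ≥ cost 36, so it is built.
Family 1: others sum to 32; max(0, 36 - 32) = 4.
Family 2: others sum to 52; max(0, 36 - 52) = 0.
Family 3: others sum to 27; max(0, 36 - 27) = 9.
Family 4: others sum to 51; max(0, 36 - 51) = 0.
Total collected = 4 + 0 + 9 + 0 = 13.

13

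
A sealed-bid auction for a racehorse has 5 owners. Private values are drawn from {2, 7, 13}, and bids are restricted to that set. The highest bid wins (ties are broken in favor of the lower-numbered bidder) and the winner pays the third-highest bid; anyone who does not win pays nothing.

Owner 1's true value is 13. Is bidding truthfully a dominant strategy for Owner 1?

Yes

Check each profile of the others' bids and compare truth against every alternative bid.
Others bid (2, 2, 2, 13): truth gives 11, best alternative gives 0.
Others bid (2, 2, 13, 2): truth gives 11, best alternative gives 0.
Others bid (2, 13, 2, 2): truth gives 11, best alternative gives 0.
Others bid (13, 2, 2, 2): truth gives 11, best alternative gives 0.
Others bid (2, 2, 7, 13): truth gives 6, best alternative gives 0.
Others bid (2, 2, 13, 7): truth gives 6, best alternative gives 0.
(Remaining 75 profiles checked similarly; truth is weakly best in each.)
In every case the truthful bid is at least as good as any alternative, so it is a dominant strategy.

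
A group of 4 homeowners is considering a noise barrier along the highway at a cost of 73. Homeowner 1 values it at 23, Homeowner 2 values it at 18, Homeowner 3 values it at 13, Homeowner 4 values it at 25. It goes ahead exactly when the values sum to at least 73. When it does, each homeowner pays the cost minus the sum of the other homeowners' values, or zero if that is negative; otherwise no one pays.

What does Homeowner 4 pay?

Total value 79 ≥ cost 73, so the project is built.
The other homeowners' values sum to 54.
Cost minus that sum is 73 - 54 = 19.

19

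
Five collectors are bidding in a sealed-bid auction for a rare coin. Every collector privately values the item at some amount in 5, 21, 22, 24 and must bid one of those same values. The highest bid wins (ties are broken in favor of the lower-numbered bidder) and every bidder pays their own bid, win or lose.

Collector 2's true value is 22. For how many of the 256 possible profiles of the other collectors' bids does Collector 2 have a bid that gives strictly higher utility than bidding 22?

210

Others bid (5, 5, 5, 5): truth gives 0; bid 21 gives 1 > 0. Violating.
Others bid (5, 5, 5, 21): truth gives 0; bid 21 gives 1 > 0. Violating.
Others bid (5, 5, 5, 24): truth gives -22; bid 24 gives -2 > -22. Violating.
Others bid (5, 5, 21, 5): truth gives 0; bid 21 gives 1 > 0. Violating.
Others bid (5, 5, 5, 22): truth gives 0; no alternative beats it.
Others bid (5, 5, 21, 22): truth gives 0; no alternative beats it.
(Checking all 256 profiles: 210 have a profitable deviation, 46 do not.)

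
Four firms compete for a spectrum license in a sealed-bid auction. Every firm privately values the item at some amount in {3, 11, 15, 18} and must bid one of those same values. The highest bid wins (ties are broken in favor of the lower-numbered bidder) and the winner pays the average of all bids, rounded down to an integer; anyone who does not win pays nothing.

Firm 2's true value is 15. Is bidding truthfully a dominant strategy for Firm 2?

No

Consider the case where Firm 1 bids 3, Firm 3 bids 3 and Firm 4 bids 3.
Truthful bid 15: wins, pays 6, utility 15 - 6 = 9.
Bid 11 instead: wins, pays 5, utility 15 - 5 = 10.
Since 10 > 9, bidding 11 is strictly better here, so truthful bidding is not dominant.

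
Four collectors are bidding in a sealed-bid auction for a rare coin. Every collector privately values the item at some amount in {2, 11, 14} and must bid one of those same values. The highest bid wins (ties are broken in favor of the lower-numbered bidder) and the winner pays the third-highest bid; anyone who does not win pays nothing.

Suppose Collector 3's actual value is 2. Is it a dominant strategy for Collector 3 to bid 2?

Check each profile of the others' bids and compare truth against every alternative bid.
Others bid (2, 2, 2): truth gives 0, best alternative gives 0.
Others bid (2, 2, 11): truth gives 0, best alternative gives 0.
Others bid (2, 2, 14): truth gives 0, best alternative gives 0.
Others bid (2, 11, 2): truth gives 0, best alternative gives 0.
Others bid (2, 11, 11): truth gives 0, best alternative gives 0.
Others bid (2, 11, 14): truth gives 0, best alternative gives 0.
(Remaining 21 profiles checked similarly; truth is weakly best in each.)
In every case the truthful bid is at least as good as any alternative, so it is a dominant strategy.

Yes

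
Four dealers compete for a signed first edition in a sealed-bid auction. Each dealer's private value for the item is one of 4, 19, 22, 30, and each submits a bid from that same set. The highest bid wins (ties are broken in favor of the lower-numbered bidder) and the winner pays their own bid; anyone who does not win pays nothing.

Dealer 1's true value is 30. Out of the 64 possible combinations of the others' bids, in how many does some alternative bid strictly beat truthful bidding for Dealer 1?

Others bid (4, 4, 4): truth gives 0; bid 4 gives 26 > 0. Violating.
Others bid (4, 4, 19): truth gives 0; bid 19 gives 11 > 0. Violating.
Others bid (4, 4, 22): truth gives 0; bid 22 gives 8 > 0. Violating.
Others bid (4, 19, 4): truth gives 0; bid 19 gives 11 > 0. Violating.
Others bid (4, 4, 30): truth gives 0; no alternative beats it.
Others bid (4, 19, 30): truth gives 0; no alternative beats it.
(Checking all 64 profiles: 27 have a profitable deviation, 37 do not.)

27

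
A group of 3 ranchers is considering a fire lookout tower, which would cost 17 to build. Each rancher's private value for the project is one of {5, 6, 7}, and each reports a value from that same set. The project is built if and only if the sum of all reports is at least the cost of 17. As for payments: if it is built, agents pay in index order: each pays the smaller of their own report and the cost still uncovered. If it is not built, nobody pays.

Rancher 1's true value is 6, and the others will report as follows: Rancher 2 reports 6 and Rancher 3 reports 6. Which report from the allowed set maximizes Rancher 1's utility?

Report 5: project built, pays 5, utility 6 - 5 = 1.
Report 6: project built, pays 6, utility 6 - 6 = 0.
Report 7: project built, pays 7, utility 6 - 7 = -1.
The best choice is 5 with utility 1.

5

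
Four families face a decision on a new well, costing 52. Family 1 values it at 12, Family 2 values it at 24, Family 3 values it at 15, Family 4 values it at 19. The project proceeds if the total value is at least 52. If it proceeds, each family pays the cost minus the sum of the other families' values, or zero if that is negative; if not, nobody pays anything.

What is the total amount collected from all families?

7

Total value 70 ≥ cost 52, so it is built.
Family 1: others sum to 58; max(0, 52 - 58) = 0.
Family 2: others sum to 46; max(0, 52 - 46) = 6.
Family 3: others sum to 55; max(0, 52 - 55) = 0.
Family 4: others sum to 51; max(0, 52 - 51) = 1.
Total collected = 0 + 6 + 0 + 1 = 7.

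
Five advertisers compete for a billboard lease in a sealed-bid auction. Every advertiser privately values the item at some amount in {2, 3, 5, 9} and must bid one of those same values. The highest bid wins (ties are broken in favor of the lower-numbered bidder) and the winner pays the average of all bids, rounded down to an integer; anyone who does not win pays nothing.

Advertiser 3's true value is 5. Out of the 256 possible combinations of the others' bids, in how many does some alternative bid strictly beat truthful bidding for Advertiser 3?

34

Others bid (2, 2, 2, 9): truth gives 0; bid 9 gives 1 > 0. Violating.
Others bid (2, 2, 3, 3): truth gives 2; bid 3 gives 3 > 2. Violating.
Others bid (2, 2, 9, 2): truth gives 0; bid 9 gives 1 > 0. Violating.
Others bid (2, 5, 2, 2): truth gives 0; bid 9 gives 1 > 0. Violating.
Others bid (2, 2, 2, 2): truth gives 3; no alternative beats it.
Others bid (2, 2, 2, 3): truth gives 3; no alternative beats it.
(Checking all 256 profiles: 34 have a profitable deviation, 222 do not.)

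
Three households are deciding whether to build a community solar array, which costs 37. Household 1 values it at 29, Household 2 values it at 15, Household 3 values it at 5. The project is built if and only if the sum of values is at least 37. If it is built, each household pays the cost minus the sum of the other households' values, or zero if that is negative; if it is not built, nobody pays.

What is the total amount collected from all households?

Total value 49 ≥ cost 37, so it is built.
Household 1: others sum to 20; max(0, 37 - 20) = 17.
Household 2: others sum to 34; max(0, 37 - 34) = 3.
Household 3: others sum to 44; max(0, 37 - 44) = 0.
Total collected = 17 + 3 + 0 = 20.

20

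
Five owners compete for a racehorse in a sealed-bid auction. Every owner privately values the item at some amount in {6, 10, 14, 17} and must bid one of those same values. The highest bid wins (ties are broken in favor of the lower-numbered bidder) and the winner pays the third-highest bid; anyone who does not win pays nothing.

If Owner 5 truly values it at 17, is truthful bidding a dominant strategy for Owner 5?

Yes

Check each profile of the others' bids and compare truth against every alternative bid.
Others bid (6, 6, 6, 14): truth gives 11, best alternative gives 0.
Others bid (6, 6, 14, 6): truth gives 11, best alternative gives 0.
Others bid (6, 14, 6, 6): truth gives 11, best alternative gives 0.
Others bid (14, 6, 6, 6): truth gives 11, best alternative gives 0.
Others bid (6, 6, 10, 14): truth gives 7, best alternative gives 0.
Others bid (6, 6, 14, 10): truth gives 7, best alternative gives 0.
(Remaining 250 profiles checked similarly; truth is weakly best in each.)
In every case the truthful bid is at least as good as any alternative, so it is a dominant strategy.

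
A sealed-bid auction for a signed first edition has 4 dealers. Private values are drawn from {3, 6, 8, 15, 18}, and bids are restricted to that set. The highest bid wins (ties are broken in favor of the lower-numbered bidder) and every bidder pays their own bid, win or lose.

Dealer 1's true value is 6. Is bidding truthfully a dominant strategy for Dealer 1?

Consider the case where Dealer 2 bids 3, Dealer 3 bids 3 and Dealer 4 bids 3.
Truthful bid 6: wins, pays 6, utility 6 - 6 = 0.
Bid 3 instead: wins, pays 3, utility 6 - 3 = 3.
Since 3 > 0, bidding 3 is strictly better here, so truthful bidding is not dominant.

No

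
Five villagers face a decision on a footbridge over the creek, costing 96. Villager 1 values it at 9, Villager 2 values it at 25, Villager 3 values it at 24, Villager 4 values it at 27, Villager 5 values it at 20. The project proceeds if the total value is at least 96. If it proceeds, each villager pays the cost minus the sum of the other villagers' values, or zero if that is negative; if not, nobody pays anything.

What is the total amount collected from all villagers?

60

Total value 105 ≥ cost 96, so it is built.
Villager 1: others sum to 96; max(0, 96 - 96) = 0.
Villager 2: others sum to 80; max(0, 96 - 80) = 16.
Villager 3: others sum to 81; max(0, 96 - 81) = 15.
Villager 4: others sum to 78; max(0, 96 - 78) = 18.
Villager 5: others sum to 85; max(0, 96 - 85) = 11.
Total collected = 0 + 16 + 15 + 18 + 11 = 60.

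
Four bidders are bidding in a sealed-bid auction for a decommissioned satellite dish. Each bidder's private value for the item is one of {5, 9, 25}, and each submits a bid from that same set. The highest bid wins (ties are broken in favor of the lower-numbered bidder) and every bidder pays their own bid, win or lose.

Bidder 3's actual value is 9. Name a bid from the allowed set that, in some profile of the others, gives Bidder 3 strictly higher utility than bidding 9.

5

Suppose Bidder 1 bids 5, Bidder 2 bids 5 and Bidder 4 bids 25.
Bid 9: loses but pays 9, utility -9.
Bid 5: loses but pays 5, utility -5.
So bidding 5 beats truth here (-5 > -9).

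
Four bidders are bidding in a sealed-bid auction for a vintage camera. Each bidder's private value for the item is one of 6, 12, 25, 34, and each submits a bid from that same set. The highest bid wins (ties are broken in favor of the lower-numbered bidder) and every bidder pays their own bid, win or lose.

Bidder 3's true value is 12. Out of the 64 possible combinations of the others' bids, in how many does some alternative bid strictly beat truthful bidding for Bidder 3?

62

Others bid (6, 6, 25): truth gives -12; bid 6 gives -6 > -12. Violating.
Others bid (6, 6, 34): truth gives -12; bid 6 gives -6 > -12. Violating.
Others bid (6, 12, 6): truth gives -12; bid 6 gives -6 > -12. Violating.
Others bid (6, 12, 12): truth gives -12; bid 6 gives -6 > -12. Violating.
Others bid (6, 6, 6): truth gives 0; no alternative beats it.
Others bid (6, 6, 12): truth gives 0; no alternative beats it.
(Checking all 64 profiles: 62 have a profitable deviation, 2 do not.)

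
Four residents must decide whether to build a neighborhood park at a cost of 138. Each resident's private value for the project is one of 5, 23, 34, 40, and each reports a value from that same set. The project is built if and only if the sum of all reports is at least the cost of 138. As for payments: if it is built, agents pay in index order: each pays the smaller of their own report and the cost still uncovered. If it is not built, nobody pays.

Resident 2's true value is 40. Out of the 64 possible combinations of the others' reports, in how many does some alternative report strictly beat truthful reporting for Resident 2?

Others report (34, 34, 40): truth gives 0; report 34 gives 6 > 0. Violating.
Others report (34, 40, 34): truth gives 0; report 34 gives 6 > 0. Violating.
Others report (34, 40, 40): truth gives 0; report 34 gives 6 > 0. Violating.
Others report (40, 34, 34): truth gives 0; report 34 gives 6 > 0. Violating.
Others report (5, 5, 5): truth gives 0; no alternative beats it.
Others report (5, 5, 23): truth gives 0; no alternative beats it.
(Checking all 64 profiles: 7 have a profitable deviation, 57 do not.)

7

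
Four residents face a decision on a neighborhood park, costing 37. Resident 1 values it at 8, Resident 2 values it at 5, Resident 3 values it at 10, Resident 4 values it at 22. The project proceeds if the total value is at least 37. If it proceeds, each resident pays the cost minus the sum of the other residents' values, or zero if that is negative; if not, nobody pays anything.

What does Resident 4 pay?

Total value 45 ≥ cost 37, so the project is built.
The other residents' values sum to 23.
Cost minus that sum is 37 - 23 = 14.

14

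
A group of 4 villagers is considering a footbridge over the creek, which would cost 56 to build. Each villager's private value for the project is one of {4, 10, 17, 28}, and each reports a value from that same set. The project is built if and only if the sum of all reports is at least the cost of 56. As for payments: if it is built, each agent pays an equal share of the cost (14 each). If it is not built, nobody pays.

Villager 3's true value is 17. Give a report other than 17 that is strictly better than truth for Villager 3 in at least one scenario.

Suppose Villager 1 reports 4, Villager 2 reports 4 and Villager 4 reports 28.
Report 17: project not built, utility 0.
Report 28: project built, pays 14, utility 17 - 14 = 3.
So reporting 28 beats truth here (3 > 0).

28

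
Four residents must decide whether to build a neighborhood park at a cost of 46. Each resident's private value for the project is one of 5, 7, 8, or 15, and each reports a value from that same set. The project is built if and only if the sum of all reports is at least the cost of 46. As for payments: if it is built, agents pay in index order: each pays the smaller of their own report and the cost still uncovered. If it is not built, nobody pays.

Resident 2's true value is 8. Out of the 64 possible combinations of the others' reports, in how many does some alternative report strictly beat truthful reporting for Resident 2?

1

Others report (15, 15, 15): truth gives 0; report 5 gives 3 > 0. Violating.
Others report (5, 5, 5): truth gives 0; no alternative beats it.
Others report (5, 5, 7): truth gives 0; no alternative beats it.
(Checking all 64 profiles: 1 has a profitable deviation, 63 do not.)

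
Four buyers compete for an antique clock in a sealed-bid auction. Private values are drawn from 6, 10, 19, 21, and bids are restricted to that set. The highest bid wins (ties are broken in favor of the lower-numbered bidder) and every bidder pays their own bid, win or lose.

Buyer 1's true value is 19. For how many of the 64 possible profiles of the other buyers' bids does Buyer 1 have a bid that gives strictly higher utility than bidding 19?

Others bid (6, 6, 6): truth gives 0; bid 6 gives 13 > 0. Violating.
Others bid (6, 6, 10): truth gives 0; bid 10 gives 9 > 0. Violating.
Others bid (6, 6, 21): truth gives -19; bid 21 gives -2 > -19. Violating.
Others bid (6, 10, 6): truth gives 0; bid 10 gives 9 > 0. Violating.
Others bid (6, 6, 19): truth gives 0; no alternative beats it.
Others bid (6, 10, 19): truth gives 0; no alternative beats it.
(Checking all 64 profiles: 45 have a profitable deviation, 19 do not.)

45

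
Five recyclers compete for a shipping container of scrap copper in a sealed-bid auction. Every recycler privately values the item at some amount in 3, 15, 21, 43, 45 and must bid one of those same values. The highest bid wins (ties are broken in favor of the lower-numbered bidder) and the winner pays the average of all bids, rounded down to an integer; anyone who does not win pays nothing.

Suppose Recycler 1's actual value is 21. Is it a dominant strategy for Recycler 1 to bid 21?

No

Consider the case where Recycler 2 bids 3, Recycler 3 bids 3, Recycler 4 bids 3 and Recycler 5 bids 3.
Truthful bid 21: wins, pays 6, utility 21 - 6 = 15.
Bid 3 instead: wins, pays 3, utility 21 - 3 = 18.
Since 18 > 15, bidding 3 is strictly better here, so truthful bidding is not dominant.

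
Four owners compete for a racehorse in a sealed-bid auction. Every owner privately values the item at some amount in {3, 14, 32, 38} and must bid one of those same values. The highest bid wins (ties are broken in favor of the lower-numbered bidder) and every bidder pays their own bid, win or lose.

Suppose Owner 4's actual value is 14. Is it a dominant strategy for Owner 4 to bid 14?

No

Consider the case where Owner 1 bids 3, Owner 2 bids 3 and Owner 3 bids 14.
Truthful bid 14: loses but pays 14, utility -14.
Bid 3 instead: loses but pays 3, utility -3.
Since -3 > -14, bidding 3 is strictly better here, so truthful bidding is not dominant.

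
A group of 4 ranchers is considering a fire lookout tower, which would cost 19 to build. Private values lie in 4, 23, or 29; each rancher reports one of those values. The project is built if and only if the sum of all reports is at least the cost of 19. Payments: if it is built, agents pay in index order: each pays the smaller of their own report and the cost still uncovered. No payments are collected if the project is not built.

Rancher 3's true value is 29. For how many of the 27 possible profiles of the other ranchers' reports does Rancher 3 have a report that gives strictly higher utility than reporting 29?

2

Others report (4, 4, 23): truth gives 18; report 4 gives 25 > 18. Violating.
Others report (4, 4, 29): truth gives 18; report 4 gives 25 > 18. Violating.
Others report (4, 4, 4): truth gives 18; no alternative beats it.
Others report (4, 23, 4): truth gives 29; no alternative beats it.
(Checking all 27 profiles: 2 have a profitable deviation, 25 do not.)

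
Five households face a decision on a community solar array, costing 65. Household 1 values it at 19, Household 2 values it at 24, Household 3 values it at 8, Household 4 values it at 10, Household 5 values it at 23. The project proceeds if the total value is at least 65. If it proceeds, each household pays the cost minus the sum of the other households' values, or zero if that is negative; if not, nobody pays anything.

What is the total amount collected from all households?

9

Total value 84 ≥ cost 65, so it is built.
Household 1: others sum to 65; max(0, 65 - 65) = 0.
Household 2: others sum to 60; max(0, 65 - 60) = 5.
Household 3: others sum to 76; max(0, 65 - 76) = 0.
Household 4: others sum to 74; max(0, 65 - 74) = 0.
Household 5: others sum to 61; max(0, 65 - 61) = 4.
Total collected = 0 + 5 + 0 + 0 + 4 = 9.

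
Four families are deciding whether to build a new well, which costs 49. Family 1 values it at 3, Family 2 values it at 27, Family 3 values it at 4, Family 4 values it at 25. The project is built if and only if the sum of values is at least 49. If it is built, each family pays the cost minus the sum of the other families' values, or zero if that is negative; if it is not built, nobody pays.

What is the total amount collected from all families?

32

Total value 59 ≥ cost 49, so it is built.
Family 1: others sum to 56; max(0, 49 - 56) = 0.
Family 2: others sum to 32; max(0, 49 - 32) = 17.
Family 3: others sum to 55; max(0, 49 - 55) = 0.
Family 4: others sum to 34; max(0, 49 - 34) = 15.
Total collected = 0 + 17 + 0 + 15 = 32.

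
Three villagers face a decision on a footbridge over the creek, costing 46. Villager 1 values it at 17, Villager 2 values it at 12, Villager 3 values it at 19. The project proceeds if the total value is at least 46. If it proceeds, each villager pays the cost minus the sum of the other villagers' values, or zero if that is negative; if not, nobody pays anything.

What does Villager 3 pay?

17

Total value 48 ≥ cost 46, so the project is built.
The other villagers' values sum to 29.
Cost minus that sum is 46 - 29 = 17.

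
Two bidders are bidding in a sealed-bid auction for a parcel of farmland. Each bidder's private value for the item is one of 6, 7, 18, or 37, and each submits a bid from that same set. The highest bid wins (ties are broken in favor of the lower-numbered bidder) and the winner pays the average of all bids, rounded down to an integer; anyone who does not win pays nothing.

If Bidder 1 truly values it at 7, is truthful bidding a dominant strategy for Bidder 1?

Yes

Check each profile of the others' bids and compare truth against every alternative bid.
Others bid (6): truth gives 1, best alternative gives 1.
Others bid (7): truth gives 0, best alternative gives 0.
Others bid (18): truth gives 0, best alternative gives 0.
Others bid (37): truth gives 0, best alternative gives 0.
In every case the truthful bid is at least as good as any alternative, so it is a dominant strategy.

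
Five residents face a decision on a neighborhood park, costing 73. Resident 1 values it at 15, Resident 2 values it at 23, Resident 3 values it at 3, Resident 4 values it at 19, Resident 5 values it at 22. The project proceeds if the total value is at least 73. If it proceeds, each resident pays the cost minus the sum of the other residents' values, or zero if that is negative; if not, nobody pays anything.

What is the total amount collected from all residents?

43

Total value 82 ≥ cost 73, so it is built.
Resident 1: others sum to 67; max(0, 73 - 67) = 6.
Resident 2: others sum to 59; max(0, 73 - 59) = 14.
Resident 3: others sum to 79; max(0, 73 - 79) = 0.
Resident 4: others sum to 63; max(0, 73 - 63) = 10.
Resident 5: others sum to 60; max(0, 73 - 60) = 13.
Total collected = 6 + 14 + 0 + 10 + 13 = 43.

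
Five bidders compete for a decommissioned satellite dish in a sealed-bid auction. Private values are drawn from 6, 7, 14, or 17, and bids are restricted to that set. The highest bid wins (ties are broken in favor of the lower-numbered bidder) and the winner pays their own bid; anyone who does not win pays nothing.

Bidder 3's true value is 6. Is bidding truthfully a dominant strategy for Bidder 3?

Check each profile of the others' bids and compare truth against every alternative bid.
Others bid (6, 6, 6, 6): truth gives 0, best alternative gives -1.
Others bid (6, 6, 6, 7): truth gives 0, best alternative gives -1.
Others bid (6, 6, 7, 6): truth gives 0, best alternative gives -1.
Others bid (6, 6, 7, 7): truth gives 0, best alternative gives -1.
Others bid (6, 6, 6, 14): truth gives 0, best alternative gives 0.
Others bid (6, 6, 6, 17): truth gives 0, best alternative gives 0.
(Remaining 250 profiles checked similarly; truth is weakly best in each.)
In every case the truthful bid is at least as good as any alternative, so it is a dominant strategy.

Yes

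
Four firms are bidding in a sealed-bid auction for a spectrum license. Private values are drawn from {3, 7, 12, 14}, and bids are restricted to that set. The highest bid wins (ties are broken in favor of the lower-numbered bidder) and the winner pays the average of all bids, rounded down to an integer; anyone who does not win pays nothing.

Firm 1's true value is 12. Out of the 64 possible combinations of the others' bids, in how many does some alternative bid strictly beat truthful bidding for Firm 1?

35

Others bid (3, 3, 3): truth gives 7; bid 3 gives 9 > 7. Violating.
Others bid (3, 3, 7): truth gives 6; bid 7 gives 7 > 6. Violating.
Others bid (3, 3, 14): truth gives 0; bid 14 gives 4 > 0. Violating.
Others bid (3, 7, 3): truth gives 6; bid 7 gives 7 > 6. Violating.
Others bid (3, 3, 12): truth gives 5; no alternative beats it.
Others bid (3, 7, 12): truth gives 4; no alternative beats it.
(Checking all 64 profiles: 35 have a profitable deviation, 29 do not.)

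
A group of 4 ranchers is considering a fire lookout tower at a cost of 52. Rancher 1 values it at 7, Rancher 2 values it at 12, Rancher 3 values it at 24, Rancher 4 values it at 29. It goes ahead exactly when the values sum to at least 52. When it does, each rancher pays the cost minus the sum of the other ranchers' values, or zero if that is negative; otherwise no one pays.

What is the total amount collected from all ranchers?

13

Total value 72 ≥ cost 52, so it is built.
Rancher 1: others sum to 65; max(0, 52 - 65) = 0.
Rancher 2: others sum to 60; max(0, 52 - 60) = 0.
Rancher 3: others sum to 48; max(0, 52 - 48) = 4.
Rancher 4: others sum to 43; max(0, 52 - 43) = 9.
Total collected = 0 + 0 + 4 + 9 = 13.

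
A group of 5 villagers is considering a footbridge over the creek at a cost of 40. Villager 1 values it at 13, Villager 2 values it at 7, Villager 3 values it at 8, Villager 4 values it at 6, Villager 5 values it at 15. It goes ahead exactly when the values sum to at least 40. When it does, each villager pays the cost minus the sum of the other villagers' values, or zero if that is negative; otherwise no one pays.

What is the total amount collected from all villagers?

10

Total value 49 ≥ cost 40, so it is built.
Villager 1: others sum to 36; max(0, 40 - 36) = 4.
Villager 2: others sum to 42; max(0, 40 - 42) = 0.
Villager 3: others sum to 41; max(0, 40 - 41) = 0.
Villager 4: others sum to 43; max(0, 40 - 43) = 0.
Villager 5: others sum to 34; max(0, 40 - 34) = 6.
Total collected = 4 + 0 + 0 + 0 + 6 = 10.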